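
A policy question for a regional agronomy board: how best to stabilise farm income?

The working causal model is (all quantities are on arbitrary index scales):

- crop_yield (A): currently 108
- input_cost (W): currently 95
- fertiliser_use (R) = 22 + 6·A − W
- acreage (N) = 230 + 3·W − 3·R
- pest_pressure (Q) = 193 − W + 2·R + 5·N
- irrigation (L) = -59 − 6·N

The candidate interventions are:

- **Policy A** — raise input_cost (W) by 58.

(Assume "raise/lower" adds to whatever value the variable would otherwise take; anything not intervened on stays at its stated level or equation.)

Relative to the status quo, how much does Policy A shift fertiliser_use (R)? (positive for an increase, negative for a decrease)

-58

Baseline:
  A = 108
  W = 95
  R = 22 + 6·108 − 95 = 575
Policy A (W + 58):
  A = 108
  W = 95 + 58 = 153
  R = 22 + 6·108 − 153 = 517
Change in R: 517 − 575 = -58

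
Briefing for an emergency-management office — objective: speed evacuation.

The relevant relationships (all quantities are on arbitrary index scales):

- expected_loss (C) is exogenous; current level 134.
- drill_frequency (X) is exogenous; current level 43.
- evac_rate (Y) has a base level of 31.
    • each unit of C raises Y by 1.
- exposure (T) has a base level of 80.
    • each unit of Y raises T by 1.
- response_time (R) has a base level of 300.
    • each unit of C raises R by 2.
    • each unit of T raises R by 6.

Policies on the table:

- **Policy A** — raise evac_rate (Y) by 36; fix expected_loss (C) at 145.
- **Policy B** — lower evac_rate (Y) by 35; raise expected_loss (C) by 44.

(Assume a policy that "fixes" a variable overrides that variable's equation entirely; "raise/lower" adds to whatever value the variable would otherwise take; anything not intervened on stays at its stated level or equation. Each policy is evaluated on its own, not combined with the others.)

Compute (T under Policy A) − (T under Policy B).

Policy A (Y + 36, C := 145):
  C = 145
  Y = 31 + 145 (+36 from intervention) = 212
  T = 80 + 212 = 292
Policy B (Y − 35, C + 44):
  C = 134 + 44 = 178
  Y = 31 + 178 (−35 from intervention) = 174
  T = 80 + 174 = 254
T: 292 − 254 = 38

38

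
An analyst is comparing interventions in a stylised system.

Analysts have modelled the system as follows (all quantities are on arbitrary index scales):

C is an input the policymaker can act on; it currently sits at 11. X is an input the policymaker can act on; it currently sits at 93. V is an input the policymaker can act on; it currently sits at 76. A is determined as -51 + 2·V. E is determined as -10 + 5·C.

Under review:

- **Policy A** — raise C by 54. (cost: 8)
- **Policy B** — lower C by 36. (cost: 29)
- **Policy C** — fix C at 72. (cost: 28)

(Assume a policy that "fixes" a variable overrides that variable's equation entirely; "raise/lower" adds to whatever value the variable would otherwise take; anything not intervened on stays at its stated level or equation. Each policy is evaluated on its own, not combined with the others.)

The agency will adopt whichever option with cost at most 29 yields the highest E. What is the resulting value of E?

350

Policy A (C + 54):
  C = 11 + 54 = 65
  E = -10 + 5·65 = 315
Policy B (C − 36):
  C = 11 − 36 = -25
  E = -10 + 5·(-25) = -135
Policy C (C := 72):
  C = 72
  E = -10 + 5·72 = 350
Comparing — Policy A: E=315, Policy B: E=-135, Policy C: E=350. Highest is 350 (Policy C).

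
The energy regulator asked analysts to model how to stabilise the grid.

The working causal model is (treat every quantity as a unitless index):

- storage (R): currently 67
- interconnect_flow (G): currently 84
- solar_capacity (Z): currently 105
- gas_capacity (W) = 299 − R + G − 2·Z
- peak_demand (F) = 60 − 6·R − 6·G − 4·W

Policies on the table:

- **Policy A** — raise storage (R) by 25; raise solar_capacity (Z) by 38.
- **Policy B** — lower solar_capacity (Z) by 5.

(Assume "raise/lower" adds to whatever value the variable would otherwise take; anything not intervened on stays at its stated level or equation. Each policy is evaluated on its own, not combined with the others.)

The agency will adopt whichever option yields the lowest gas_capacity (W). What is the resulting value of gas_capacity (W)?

5

Policy A (R + 25, Z + 38):
  R = 67 + 25 = 92
  G = 84
  Z = 105 + 38 = 143
  W = 299 − 92 + 84 − 2·143 = 5
Policy B (Z − 5):
  R = 67
  G = 84
  Z = 105 − 5 = 100
  W = 299 − 67 + 84 − 2·100 = 116
Comparing — Policy A: W=5, Policy B: W=116. Lowest is 5 (Policy A).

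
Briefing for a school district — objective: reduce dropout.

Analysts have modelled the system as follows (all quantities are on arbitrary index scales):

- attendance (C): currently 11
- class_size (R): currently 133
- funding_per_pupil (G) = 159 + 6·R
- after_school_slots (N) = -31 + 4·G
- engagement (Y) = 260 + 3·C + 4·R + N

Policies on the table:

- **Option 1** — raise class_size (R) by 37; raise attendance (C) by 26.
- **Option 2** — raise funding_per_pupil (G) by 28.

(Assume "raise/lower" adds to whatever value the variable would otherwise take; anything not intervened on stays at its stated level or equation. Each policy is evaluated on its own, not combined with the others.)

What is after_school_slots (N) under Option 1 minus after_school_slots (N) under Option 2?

776

Option 1 (R + 37, C + 26):
  R = 133 + 37 = 170
  G = 159 + 6·170 = 1179
  N = -31 + 4·1179 = 4685
Option 2 (G + 28):
  R = 133
  G = 159 + 6·133 (+28 from intervention) = 985
  N = -31 + 4·985 = 3909
N: 4685 − 3909 = 776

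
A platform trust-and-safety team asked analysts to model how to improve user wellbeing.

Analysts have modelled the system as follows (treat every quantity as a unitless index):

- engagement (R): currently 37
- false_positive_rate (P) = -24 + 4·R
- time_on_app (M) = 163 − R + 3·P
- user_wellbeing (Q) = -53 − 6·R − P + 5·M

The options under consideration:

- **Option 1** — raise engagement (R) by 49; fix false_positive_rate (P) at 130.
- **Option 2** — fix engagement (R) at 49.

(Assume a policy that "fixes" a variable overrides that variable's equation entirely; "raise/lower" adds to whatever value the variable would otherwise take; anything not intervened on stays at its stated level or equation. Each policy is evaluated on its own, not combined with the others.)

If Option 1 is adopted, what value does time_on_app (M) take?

Option 1 (R + 49, P := 130):
  R = 37 + 49 = 86
  P = 130
  M = 163 − 86 + 3·130 = 467

467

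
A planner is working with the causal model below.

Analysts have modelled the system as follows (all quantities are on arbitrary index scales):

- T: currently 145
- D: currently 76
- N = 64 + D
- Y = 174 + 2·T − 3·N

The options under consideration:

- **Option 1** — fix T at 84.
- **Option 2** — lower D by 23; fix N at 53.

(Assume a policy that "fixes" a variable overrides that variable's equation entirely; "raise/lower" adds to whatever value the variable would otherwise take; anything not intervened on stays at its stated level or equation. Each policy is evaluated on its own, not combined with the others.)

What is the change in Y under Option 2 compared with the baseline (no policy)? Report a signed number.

Baseline:
  T = 145
  D = 76
  N = 64 + 76 = 140
  Y = 174 + 2·145 − 3·140 = 44
Option 2 (D − 23, N := 53):
  T = 145
  D = 76 − 23 = 53
  N = 53
  Y = 174 + 2·145 − 3·53 = 305
Change in Y: 305 − 44 = 261

261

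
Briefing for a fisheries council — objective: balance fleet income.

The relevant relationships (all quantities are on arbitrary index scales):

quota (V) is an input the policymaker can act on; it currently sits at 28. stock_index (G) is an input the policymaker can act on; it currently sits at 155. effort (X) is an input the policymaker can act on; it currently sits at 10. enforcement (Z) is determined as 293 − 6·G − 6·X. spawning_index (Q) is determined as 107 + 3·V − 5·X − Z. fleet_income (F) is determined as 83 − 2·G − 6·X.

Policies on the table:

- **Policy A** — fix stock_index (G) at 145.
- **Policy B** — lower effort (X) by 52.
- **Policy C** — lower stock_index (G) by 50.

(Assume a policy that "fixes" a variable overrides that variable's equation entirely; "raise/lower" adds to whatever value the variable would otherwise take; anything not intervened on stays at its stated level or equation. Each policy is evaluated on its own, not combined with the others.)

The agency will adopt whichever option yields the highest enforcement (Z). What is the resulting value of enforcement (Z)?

-385

Policy A (G := 145):
  G = 145
  X = 10
  Z = 293 − 6·145 − 6·10 = -637
Policy B (X − 52):
  G = 155
  X = 10 − 52 = -42
  Z = 293 − 6·155 − 6·(-42) = -385
Policy C (G − 50):
  G = 155 − 50 = 105
  X = 10
  Z = 293 − 6·105 − 6·10 = -397
Comparing — Policy A: Z=-637, Policy B: Z=-385, Policy C: Z=-397. Highest is -385 (Policy B).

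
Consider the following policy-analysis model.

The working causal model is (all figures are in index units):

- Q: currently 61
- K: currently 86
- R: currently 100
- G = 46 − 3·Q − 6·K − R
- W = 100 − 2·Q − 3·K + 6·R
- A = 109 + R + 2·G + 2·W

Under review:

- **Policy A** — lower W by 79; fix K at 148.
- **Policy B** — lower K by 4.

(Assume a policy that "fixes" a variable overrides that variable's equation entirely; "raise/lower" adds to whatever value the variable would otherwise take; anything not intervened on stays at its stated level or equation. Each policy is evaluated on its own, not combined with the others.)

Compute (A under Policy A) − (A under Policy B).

Policy A (W − 79, K := 148):
  Q = 61
  K = 148
  R = 100
  G = 46 − 3·61 − 6·148 − 100 = -1125
  W = 100 − 2·61 − 3·148 + 6·100 (−79 from intervention) = 55
  A = 109 + 100 + 2·(-1125) + 2·55 = -1931
Policy B (K − 4):
  Q = 61
  K = 86 − 4 = 82
  R = 100
  G = 46 − 3·61 − 6·82 − 100 = -729
  W = 100 − 2·61 − 3·82 + 6·100 = 332
  A = 109 + 100 + 2·(-729) + 2·332 = -585
A: -1931 − (-585) = -1346

-1346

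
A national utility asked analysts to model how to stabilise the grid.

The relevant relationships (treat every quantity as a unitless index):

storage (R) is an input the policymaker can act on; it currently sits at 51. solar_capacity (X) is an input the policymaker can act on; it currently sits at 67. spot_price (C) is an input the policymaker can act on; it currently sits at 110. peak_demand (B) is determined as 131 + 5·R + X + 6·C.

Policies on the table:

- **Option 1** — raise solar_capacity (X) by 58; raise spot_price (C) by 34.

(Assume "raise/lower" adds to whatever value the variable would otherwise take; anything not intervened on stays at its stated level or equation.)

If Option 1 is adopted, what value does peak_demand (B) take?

Option 1 (X + 58, C + 34):
  R = 51
  X = 67 + 58 = 125
  C = 110 + 34 = 144
  B = 131 + 5·51 + 125 + 6·144 = 1375

1375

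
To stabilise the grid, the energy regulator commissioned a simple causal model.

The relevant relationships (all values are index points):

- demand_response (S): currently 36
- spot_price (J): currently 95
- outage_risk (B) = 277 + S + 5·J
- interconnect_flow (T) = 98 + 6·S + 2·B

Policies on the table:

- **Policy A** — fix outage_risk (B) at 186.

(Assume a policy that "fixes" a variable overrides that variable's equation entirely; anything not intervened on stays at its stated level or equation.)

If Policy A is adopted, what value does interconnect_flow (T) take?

686

Policy A (B := 186):
  S = 36
  J = 95
  B = 186
  T = 98 + 6·36 + 2·186 = 686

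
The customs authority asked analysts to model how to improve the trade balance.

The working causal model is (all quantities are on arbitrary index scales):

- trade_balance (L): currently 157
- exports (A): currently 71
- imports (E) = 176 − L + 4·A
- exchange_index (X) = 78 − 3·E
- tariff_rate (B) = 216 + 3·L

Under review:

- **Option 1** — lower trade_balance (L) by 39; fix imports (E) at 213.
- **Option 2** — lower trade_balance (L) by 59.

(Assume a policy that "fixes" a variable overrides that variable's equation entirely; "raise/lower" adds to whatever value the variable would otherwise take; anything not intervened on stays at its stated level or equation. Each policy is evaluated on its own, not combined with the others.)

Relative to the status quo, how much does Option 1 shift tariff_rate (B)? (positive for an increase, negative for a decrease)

Baseline:
  L = 157
  B = 216 + 3·157 = 687
Option 1 (L − 39, E := 213):
  L = 157 − 39 = 118
  B = 216 + 3·118 = 570
Change in B: 570 − 687 = -117

-117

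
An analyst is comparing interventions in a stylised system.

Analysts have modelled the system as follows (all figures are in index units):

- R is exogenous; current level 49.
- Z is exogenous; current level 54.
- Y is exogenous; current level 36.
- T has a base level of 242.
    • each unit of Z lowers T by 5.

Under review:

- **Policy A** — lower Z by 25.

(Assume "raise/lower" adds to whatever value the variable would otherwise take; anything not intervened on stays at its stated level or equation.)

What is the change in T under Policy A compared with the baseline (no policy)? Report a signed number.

Baseline:
  Z = 54
  T = 242 − 5·54 = -28
Policy A (Z − 25):
  Z = 54 − 25 = 29
  T = 242 − 5·29 = 97
Change in T: 97 − (-28) = 125

125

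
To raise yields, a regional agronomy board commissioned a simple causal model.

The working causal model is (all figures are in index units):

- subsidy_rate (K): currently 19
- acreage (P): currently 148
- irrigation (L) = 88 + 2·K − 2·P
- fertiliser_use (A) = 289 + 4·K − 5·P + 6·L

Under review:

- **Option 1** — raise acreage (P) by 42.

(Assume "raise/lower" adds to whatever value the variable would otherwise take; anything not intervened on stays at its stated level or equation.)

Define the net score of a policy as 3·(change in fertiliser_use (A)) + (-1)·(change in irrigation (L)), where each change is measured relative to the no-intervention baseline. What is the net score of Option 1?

-2058

Baseline:
  K = 19
  P = 148
  L = 88 + 2·19 − 2·148 = -170
  A = 289 + 4·19 − 5·148 + 6·(-170) = -1395
Option 1 (P + 42):
  K = 19
  P = 148 + 42 = 190
  L = 88 + 2·19 − 2·190 = -254
  A = 289 + 4·19 − 5·190 + 6·(-254) = -2109
ΔA = -2109 − (-1395) = -714; ΔL = -254 − (-170) = -84
Score = 3·(-714) + (-1)·(-84) = -2058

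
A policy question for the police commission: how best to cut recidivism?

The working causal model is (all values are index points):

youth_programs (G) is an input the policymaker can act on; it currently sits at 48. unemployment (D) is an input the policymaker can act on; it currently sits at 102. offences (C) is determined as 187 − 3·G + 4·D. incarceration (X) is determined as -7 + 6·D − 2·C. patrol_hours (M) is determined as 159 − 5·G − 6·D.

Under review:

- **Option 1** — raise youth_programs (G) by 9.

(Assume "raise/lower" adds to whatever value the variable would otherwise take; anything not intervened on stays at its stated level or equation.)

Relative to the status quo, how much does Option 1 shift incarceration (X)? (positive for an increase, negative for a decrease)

54

Baseline:
  G = 48
  D = 102
  C = 187 − 3·48 + 4·102 = 451
  X = -7 + 6·102 − 2·451 = -297
Option 1 (G + 9):
  G = 48 + 9 = 57
  D = 102
  C = 187 − 3·57 + 4·102 = 424
  X = -7 + 6·102 − 2·424 = -243
Change in X: -243 − (-297) = 54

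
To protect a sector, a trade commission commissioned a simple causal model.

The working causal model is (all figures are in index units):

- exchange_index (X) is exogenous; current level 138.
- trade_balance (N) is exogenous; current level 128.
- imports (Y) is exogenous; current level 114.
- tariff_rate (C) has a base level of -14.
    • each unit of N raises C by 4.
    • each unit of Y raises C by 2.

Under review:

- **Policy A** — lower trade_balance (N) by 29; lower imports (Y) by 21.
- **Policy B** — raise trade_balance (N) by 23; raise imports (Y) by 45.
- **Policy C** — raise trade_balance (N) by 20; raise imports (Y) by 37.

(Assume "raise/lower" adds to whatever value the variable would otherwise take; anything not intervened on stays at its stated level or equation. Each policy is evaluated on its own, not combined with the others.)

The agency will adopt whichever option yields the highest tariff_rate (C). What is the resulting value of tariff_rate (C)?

908

Policy A (N − 29, Y − 21):
  N = 128 − 29 = 99
  Y = 114 − 21 = 93
  C = -14 + 4·99 + 2·93 = 568
Policy B (N + 23, Y + 45):
  N = 128 + 23 = 151
  Y = 114 + 45 = 159
  C = -14 + 4·151 + 2·159 = 908
Policy C (N + 20, Y + 37):
  N = 128 + 20 = 148
  Y = 114 + 37 = 151
  C = -14 + 4·148 + 2·151 = 880
Comparing — Policy A: C=568, Policy B: C=908, Policy C: C=880. Highest is 908 (Policy B).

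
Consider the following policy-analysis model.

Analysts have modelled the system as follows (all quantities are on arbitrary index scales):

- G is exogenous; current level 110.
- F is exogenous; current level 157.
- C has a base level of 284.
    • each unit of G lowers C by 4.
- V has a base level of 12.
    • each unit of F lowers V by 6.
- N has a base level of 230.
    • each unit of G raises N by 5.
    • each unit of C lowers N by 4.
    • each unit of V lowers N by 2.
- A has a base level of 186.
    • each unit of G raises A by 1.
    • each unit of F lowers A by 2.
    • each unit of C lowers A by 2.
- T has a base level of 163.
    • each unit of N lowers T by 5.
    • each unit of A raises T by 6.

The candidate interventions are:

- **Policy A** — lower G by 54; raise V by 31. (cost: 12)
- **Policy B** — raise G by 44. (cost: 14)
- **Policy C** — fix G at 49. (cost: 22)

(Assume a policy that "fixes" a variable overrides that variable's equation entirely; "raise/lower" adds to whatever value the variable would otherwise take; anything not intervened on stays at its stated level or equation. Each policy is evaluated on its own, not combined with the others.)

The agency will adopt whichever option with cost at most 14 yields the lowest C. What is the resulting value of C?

-332

Policy A (G − 54, V + 31):
  G = 110 − 54 = 56
  C = 284 − 4·56 = 60
Policy B (G + 44):
  G = 110 + 44 = 154
  C = 284 − 4·154 = -332
Comparing — Policy A: C=60, Policy B: C=-332. Lowest is -332 (Policy B).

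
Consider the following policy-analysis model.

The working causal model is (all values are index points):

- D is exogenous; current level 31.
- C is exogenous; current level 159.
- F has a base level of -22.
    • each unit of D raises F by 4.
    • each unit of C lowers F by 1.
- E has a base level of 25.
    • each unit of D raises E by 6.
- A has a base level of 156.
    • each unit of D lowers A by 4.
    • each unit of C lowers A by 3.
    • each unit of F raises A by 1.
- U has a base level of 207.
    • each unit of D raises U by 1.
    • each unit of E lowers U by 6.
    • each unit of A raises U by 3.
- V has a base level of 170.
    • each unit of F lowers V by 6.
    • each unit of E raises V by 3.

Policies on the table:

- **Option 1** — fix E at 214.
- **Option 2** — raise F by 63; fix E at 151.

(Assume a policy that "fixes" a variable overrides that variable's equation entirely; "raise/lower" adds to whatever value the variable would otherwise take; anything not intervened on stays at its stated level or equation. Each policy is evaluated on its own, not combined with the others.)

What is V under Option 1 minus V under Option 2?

Option 1 (E := 214):
  D = 31
  C = 159
  F = -22 + 4·31 − 159 = -57
  E = 214
  V = 170 − 6·(-57) + 3·214 = 1154
Option 2 (F + 63, E := 151):
  D = 31
  C = 159
  F = -22 + 4·31 − 159 (+63 from intervention) = 6
  E = 151
  V = 170 − 6·6 + 3·151 = 587
V: 1154 − 587 = 567

567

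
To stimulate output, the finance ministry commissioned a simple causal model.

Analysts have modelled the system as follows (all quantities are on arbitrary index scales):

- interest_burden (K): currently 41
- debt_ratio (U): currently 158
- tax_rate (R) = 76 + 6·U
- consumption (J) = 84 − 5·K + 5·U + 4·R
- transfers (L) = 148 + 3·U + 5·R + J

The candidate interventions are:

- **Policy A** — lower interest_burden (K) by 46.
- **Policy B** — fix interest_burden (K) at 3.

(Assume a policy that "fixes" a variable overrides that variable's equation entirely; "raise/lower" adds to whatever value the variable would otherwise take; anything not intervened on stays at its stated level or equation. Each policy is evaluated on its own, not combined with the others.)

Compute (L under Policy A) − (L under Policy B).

40

Policy A (K − 46):
  K = 41 − 46 = -5
  U = 158
  R = 76 + 6·158 = 1024
  J = 84 − 5·(-5) + 5·158 + 4·1024 = 4995
  L = 148 + 3·158 + 5·1024 + 4995 = 10737
Policy B (K := 3):
  K = 3
  U = 158
  R = 76 + 6·158 = 1024
  J = 84 − 5·3 + 5·158 + 4·1024 = 4955
  L = 148 + 3·158 + 5·1024 + 4955 = 10697
L: 10737 − 10697 = 40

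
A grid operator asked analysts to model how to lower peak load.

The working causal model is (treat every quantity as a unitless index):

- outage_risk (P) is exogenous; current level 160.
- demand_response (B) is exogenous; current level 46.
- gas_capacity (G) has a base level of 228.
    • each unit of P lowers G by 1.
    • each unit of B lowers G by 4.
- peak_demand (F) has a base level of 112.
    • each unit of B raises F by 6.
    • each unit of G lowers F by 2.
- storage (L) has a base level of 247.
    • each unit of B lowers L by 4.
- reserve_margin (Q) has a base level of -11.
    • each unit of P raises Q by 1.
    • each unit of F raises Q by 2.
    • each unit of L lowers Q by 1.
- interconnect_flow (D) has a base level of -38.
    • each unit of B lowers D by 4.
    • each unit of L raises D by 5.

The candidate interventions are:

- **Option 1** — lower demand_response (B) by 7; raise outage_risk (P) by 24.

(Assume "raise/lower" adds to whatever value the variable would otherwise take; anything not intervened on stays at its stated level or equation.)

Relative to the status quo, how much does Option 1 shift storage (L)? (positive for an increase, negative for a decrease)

Baseline:
  B = 46
  L = 247 − 4·46 = 63
Option 1 (B − 7, P + 24):
  B = 46 − 7 = 39
  L = 247 − 4·39 = 91
Change in L: 91 − 63 = 28

28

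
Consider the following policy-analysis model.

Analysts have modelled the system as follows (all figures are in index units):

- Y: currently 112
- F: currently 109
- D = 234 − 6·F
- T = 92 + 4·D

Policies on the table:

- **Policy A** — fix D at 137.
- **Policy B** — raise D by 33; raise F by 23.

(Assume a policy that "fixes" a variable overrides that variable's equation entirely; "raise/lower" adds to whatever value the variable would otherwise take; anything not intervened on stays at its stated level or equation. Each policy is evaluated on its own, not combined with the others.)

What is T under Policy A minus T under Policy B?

Policy A (D := 137):
  F = 109
  D = 137
  T = 92 + 4·137 = 640
Policy B (D + 33, F + 23):
  F = 109 + 23 = 132
  D = 234 − 6·132 (+33 from intervention) = -525
  T = 92 + 4·(-525) = -2008
T: 640 − (-2008) = 2648

2648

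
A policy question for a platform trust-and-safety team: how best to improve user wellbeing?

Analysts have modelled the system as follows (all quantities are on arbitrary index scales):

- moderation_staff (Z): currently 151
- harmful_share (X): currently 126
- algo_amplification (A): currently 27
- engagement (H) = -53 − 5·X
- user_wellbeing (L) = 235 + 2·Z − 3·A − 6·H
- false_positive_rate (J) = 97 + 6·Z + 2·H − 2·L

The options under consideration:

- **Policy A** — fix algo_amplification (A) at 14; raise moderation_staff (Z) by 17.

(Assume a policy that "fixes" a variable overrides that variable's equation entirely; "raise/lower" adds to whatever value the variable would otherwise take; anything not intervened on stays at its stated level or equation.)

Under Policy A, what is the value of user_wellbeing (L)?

Policy A (A := 14, Z + 17):
  Z = 151 + 17 = 168
  X = 126
  A = 14
  H = -53 − 5·126 = -683
  L = 235 + 2·168 − 3·14 − 6·(-683) = 4627

4627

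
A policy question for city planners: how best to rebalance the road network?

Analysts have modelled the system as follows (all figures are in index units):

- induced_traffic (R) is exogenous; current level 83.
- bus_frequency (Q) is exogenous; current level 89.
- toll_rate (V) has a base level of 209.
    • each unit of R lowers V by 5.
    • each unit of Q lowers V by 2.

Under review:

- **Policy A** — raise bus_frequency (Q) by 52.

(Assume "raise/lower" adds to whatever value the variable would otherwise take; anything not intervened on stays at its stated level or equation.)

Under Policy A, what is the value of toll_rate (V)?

-488

Policy A (Q + 52):
  R = 83
  Q = 89 + 52 = 141
  V = 209 − 5·83 − 2·141 = -488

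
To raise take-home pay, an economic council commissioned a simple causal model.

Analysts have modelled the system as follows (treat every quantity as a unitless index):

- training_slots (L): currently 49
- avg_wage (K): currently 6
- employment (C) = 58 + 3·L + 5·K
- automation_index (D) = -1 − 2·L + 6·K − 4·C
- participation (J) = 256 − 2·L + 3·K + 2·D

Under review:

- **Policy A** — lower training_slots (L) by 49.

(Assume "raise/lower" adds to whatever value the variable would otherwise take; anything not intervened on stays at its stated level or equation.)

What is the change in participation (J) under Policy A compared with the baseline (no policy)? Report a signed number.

1470

Baseline:
  L = 49
  K = 6
  C = 58 + 3·49 + 5·6 = 235
  D = -1 − 2·49 + 6·6 − 4·235 = -1003
  J = 256 − 2·49 + 3·6 + 2·(-1003) = -1830
Policy A (L − 49):
  L = 49 − 49 = 0
  K = 6
  C = 58 + 3·0 + 5·6 = 88
  D = -1 − 2·0 + 6·6 − 4·88 = -317
  J = 256 − 2·0 + 3·6 + 2·(-317) = -360
Change in J: -360 − (-1830) = 1470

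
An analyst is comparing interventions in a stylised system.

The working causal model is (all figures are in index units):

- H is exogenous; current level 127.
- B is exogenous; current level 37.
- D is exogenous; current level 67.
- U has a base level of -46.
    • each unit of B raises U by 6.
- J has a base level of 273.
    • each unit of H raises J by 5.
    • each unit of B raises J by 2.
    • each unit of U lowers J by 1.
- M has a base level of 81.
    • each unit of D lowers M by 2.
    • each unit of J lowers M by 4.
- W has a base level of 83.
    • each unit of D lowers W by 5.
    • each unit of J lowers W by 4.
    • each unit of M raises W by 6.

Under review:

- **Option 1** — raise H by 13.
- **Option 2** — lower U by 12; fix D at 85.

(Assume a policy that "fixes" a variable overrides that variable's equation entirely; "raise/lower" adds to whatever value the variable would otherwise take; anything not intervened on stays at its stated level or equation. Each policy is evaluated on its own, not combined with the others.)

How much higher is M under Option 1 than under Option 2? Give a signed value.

-176

Option 1 (H + 13):
  H = 127 + 13 = 140
  B = 37
  D = 67
  U = -46 + 6·37 = 176
  J = 273 + 5·140 + 2·37 − 176 = 871
  M = 81 − 2·67 − 4·871 = -3537
Option 2 (U − 12, D := 85):
  H = 127
  B = 37
  D = 85
  U = -46 + 6·37 (−12 from intervention) = 164
  J = 273 + 5·127 + 2·37 − 164 = 818
  M = 81 − 2·85 − 4·818 = -3361
M: -3537 − (-3361) = -176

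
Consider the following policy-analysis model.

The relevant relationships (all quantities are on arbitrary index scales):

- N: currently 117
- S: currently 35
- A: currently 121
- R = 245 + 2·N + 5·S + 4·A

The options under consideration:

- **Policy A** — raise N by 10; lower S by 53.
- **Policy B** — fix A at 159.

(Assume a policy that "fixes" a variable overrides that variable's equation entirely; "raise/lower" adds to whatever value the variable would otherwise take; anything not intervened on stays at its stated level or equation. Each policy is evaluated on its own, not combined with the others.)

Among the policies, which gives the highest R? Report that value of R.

Policy A (N + 10, S − 53):
  N = 117 + 10 = 127
  S = 35 − 53 = -18
  A = 121
  R = 245 + 2·127 + 5·(-18) + 4·121 = 893
Policy B (A := 159):
  N = 117
  S = 35
  A = 159
  R = 245 + 2·117 + 5·35 + 4·159 = 1290
Comparing — Policy A: R=893, Policy B: R=1290. Highest is 1290 (Policy B).

1290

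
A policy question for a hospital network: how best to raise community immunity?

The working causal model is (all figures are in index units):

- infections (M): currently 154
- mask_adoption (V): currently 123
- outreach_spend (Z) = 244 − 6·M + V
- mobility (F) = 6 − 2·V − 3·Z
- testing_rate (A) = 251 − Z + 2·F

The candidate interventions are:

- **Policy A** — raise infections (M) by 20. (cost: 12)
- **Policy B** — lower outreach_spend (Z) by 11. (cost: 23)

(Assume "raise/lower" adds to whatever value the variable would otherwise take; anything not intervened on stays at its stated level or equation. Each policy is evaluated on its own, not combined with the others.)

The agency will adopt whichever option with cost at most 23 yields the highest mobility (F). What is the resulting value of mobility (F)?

Policy A (M + 20):
  M = 154 + 20 = 174
  V = 123
  Z = 244 − 6·174 + 123 = -677
  F = 6 − 2·123 − 3·(-677) = 1791
Policy B (Z − 11):
  M = 154
  V = 123
  Z = 244 − 6·154 + 123 (−11 from intervention) = -568
  F = 6 − 2·123 − 3·(-568) = 1464
Comparing — Policy A: F=1791, Policy B: F=1464. Highest is 1791 (Policy A).

1791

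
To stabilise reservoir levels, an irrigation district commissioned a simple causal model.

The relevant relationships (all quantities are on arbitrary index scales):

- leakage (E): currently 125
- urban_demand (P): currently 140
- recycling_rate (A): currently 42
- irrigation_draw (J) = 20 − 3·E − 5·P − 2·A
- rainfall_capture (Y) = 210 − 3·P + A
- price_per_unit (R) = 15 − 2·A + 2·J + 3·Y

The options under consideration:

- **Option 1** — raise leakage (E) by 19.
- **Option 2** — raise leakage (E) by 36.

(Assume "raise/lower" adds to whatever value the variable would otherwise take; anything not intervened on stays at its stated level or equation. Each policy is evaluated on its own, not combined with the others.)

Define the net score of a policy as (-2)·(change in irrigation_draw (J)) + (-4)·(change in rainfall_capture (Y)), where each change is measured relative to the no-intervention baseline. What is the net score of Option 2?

216

Baseline:
  E = 125
  P = 140
  A = 42
  J = 20 − 3·125 − 5·140 − 2·42 = -1139
  Y = 210 − 3·140 + 42 = -168
Option 2 (E + 36):
  E = 125 + 36 = 161
  P = 140
  A = 42
  J = 20 − 3·161 − 5·140 − 2·42 = -1247
  Y = 210 − 3·140 + 42 = -168
ΔJ = -1247 − (-1139) = -108; ΔY = -168 − (-168) = 0
Score = (-2)·(-108) + (-4)·0 = 216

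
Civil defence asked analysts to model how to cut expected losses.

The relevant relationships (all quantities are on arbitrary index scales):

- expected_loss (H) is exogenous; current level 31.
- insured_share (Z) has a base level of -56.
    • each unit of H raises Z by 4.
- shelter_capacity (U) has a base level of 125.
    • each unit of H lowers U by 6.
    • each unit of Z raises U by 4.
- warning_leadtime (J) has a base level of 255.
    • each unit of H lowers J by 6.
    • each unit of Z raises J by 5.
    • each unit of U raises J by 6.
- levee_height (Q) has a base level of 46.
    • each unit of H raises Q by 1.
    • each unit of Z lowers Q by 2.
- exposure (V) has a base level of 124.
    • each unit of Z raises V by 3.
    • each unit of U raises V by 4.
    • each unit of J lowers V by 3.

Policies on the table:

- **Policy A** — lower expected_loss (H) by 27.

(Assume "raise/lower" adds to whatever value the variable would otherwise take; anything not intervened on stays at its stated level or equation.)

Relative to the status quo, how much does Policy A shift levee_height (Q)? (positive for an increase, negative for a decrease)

Baseline:
  H = 31
  Z = -56 + 4·31 = 68
  Q = 46 + 31 − 2·68 = -59
Policy A (H − 27):
  H = 31 − 27 = 4
  Z = -56 + 4·4 = -40
  Q = 46 + 4 − 2·(-40) = 130
Change in Q: 130 − (-59) = 189

189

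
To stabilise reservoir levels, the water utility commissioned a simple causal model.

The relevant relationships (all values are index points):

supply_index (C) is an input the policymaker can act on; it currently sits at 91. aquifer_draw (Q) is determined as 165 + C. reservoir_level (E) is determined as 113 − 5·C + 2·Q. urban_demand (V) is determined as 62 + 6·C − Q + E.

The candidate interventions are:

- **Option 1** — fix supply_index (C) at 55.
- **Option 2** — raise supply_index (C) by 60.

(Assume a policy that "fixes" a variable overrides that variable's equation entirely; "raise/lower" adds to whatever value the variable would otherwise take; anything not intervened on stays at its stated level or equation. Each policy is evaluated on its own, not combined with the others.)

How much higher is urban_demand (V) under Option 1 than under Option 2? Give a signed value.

Option 1 (C := 55):
  C = 55
  Q = 165 + 55 = 220
  E = 113 − 5·55 + 2·220 = 278
  V = 62 + 6·55 − 220 + 278 = 450
Option 2 (C + 60):
  C = 91 + 60 = 151
  Q = 165 + 151 = 316
  E = 113 − 5·151 + 2·316 = -10
  V = 62 + 6·151 − 316 + (-10) = 642
V: 450 − 642 = -192

-192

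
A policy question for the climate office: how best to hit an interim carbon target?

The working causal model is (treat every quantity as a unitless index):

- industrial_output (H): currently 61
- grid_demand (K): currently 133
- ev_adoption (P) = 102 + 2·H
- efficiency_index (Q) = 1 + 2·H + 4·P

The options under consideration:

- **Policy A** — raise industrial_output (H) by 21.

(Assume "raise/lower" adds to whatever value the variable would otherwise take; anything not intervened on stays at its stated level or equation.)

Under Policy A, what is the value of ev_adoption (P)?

Policy A (H + 21):
  H = 61 + 21 = 82
  P = 102 + 2·82 = 266

266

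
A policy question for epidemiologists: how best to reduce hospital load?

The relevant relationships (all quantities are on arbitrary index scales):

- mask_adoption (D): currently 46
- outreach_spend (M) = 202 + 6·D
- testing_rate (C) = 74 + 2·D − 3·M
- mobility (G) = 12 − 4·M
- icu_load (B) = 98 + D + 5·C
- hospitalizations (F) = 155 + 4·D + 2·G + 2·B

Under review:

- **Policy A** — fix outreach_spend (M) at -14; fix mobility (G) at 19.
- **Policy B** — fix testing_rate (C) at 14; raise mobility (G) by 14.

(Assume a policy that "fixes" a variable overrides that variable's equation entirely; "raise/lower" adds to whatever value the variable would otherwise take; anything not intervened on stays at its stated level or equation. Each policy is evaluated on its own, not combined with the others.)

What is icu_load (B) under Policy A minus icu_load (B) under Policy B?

Policy A (M := -14, G := 19):
  D = 46
  M = -14
  C = 74 + 2·46 − 3·(-14) = 208
  B = 98 + 46 + 5·208 = 1184
Policy B (C := 14, G + 14):
  D = 46
  M = 202 + 6·46 = 478
  C = 14
  B = 98 + 46 + 5·14 = 214
B: 1184 − 214 = 970

970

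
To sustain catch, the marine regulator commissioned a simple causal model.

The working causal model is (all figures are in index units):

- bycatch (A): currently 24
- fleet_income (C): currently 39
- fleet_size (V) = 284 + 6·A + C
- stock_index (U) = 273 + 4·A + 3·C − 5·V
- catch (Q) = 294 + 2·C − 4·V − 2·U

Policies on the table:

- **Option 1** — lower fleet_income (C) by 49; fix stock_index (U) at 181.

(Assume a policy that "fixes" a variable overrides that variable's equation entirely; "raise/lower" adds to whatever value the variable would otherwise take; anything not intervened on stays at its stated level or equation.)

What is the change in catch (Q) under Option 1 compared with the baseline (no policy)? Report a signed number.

Baseline:
  A = 24
  C = 39
  V = 284 + 6·24 + 39 = 467
  U = 273 + 4·24 + 3·39 − 5·467 = -1849
  Q = 294 + 2·39 − 4·467 − 2·(-1849) = 2202
Option 1 (C − 49, U := 181):
  A = 24
  C = 39 − 49 = -10
  V = 284 + 6·24 + (-10) = 418
  U = 181
  Q = 294 + 2·(-10) − 4·418 − 2·181 = -1760
Change in Q: -1760 − 2202 = -3962

-3962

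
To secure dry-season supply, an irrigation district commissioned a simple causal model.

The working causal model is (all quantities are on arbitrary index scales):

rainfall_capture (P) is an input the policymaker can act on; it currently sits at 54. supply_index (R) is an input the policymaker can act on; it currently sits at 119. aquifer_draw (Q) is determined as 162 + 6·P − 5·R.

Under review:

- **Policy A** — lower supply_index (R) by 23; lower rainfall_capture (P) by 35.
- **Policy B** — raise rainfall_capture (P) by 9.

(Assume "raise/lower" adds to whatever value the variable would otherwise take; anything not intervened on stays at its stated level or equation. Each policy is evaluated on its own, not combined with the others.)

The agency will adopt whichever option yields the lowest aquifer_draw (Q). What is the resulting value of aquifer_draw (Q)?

-204

Policy A (R − 23, P − 35):
  P = 54 − 35 = 19
  R = 119 − 23 = 96
  Q = 162 + 6·19 − 5·96 = -204
Policy B (P + 9):
  P = 54 + 9 = 63
  R = 119
  Q = 162 + 6·63 − 5·119 = -55
Comparing — Policy A: Q=-204, Policy B: Q=-55. Lowest is -204 (Policy A).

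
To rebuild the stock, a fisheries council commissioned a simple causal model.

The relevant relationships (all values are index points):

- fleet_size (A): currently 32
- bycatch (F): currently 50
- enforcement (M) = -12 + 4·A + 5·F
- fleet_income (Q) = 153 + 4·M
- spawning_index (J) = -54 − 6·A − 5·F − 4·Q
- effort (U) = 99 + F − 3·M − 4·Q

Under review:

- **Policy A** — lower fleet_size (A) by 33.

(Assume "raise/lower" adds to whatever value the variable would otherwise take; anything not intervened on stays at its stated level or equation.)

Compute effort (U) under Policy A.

Policy A (A − 33):
  A = 32 − 33 = -1
  F = 50
  M = -12 + 4·(-1) + 5·50 = 234
  Q = 153 + 4·234 = 1089
  U = 99 + 50 − 3·234 − 4·1089 = -4909

-4909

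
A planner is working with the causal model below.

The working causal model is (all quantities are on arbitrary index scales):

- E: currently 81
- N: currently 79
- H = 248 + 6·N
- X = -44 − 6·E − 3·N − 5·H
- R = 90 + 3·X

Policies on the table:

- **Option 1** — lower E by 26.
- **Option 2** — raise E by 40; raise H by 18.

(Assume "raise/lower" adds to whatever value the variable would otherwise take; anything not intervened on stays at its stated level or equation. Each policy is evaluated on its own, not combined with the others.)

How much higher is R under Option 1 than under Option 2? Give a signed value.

1458

Option 1 (E − 26):
  E = 81 − 26 = 55
  N = 79
  H = 248 + 6·79 = 722
  X = -44 − 6·55 − 3·79 − 5·722 = -4221
  R = 90 + 3·(-4221) = -12573
Option 2 (E + 40, H + 18):
  E = 81 + 40 = 121
  N = 79
  H = 248 + 6·79 (+18 from intervention) = 740
  X = -44 − 6·121 − 3·79 − 5·740 = -4707
  R = 90 + 3·(-4707) = -14031
R: -12573 − (-14031) = 1458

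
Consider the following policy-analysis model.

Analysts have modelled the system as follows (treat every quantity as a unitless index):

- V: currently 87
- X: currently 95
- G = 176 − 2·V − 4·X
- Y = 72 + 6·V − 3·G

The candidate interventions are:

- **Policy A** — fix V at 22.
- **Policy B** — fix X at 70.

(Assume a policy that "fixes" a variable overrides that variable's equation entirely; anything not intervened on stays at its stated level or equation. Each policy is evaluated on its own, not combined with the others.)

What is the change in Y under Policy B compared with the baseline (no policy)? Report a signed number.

Baseline:
  V = 87
  X = 95
  G = 176 − 2·87 − 4·95 = -378
  Y = 72 + 6·87 − 3·(-378) = 1728
Policy B (X := 70):
  V = 87
  X = 70
  G = 176 − 2·87 − 4·70 = -278
  Y = 72 + 6·87 − 3·(-278) = 1428
Change in Y: 1428 − 1728 = -300

-300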